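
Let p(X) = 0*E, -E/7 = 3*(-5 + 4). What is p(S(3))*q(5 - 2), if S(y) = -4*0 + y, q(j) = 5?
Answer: 0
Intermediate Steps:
E = 21 (E = -21*(-5 + 4) = -21*(-1) = -7*(-3) = 21)
S(y) = y (S(y) = 0 + y = y)
p(X) = 0 (p(X) = 0*21 = 0)
p(S(3))*q(5 - 2) = 0*5 = 0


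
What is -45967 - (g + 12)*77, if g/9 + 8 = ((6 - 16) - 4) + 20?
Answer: -45505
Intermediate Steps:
g = -18 (g = -72 + 9*(((6 - 16) - 4) + 20) = -72 + 9*((-10 - 4) + 20) = -72 + 9*(-14 + 20) = -72 + 9*6 = -72 + 54 = -18)
-45967 - (g + 12)*77 = -45967 - (-18 + 12)*77 = -45967 - (-6)*77 = -45967 - 1*(-462) = -45967 + 462 = -45505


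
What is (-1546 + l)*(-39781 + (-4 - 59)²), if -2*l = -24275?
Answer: -379302798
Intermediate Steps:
l = 24275/2 (l = -½*(-24275) = 24275/2 ≈ 12138.)
(-1546 + l)*(-39781 + (-4 - 59)²) = (-1546 + 24275/2)*(-39781 + (-4 - 59)²) = 21183*(-39781 + (-63)²)/2 = 21183*(-39781 + 3969)/2 = (21183/2)*(-35812) = -379302798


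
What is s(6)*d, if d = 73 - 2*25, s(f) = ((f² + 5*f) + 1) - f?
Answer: 1403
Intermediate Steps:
s(f) = 1 + f² + 4*f (s(f) = (1 + f² + 5*f) - f = 1 + f² + 4*f)
d = 23 (d = 73 - 50 = 23)
s(6)*d = (1 + 6² + 4*6)*23 = (1 + 36 + 24)*23 = 61*23 = 1403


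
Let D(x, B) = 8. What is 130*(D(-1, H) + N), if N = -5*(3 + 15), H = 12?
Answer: -10660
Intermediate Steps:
N = -90 (N = -5*18 = -90)
130*(D(-1, H) + N) = 130*(8 - 90) = 130*(-82) = -10660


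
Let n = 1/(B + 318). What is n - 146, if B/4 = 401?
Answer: -280611/1922 ≈ -146.00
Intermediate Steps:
B = 1604 (B = 4*401 = 1604)
n = 1/1922 (n = 1/(1604 + 318) = 1/1922 ≈ 0.00052029)
n - 146 = 1/1922 - 146 = -280611/1922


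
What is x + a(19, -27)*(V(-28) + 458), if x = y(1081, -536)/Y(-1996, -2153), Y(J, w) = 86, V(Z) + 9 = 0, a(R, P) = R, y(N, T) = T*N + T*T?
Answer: 220773/43 ≈ 5134.3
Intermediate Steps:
y(N, T) = T² + N*T (y(N, T) = N*T + T² = T² + N*T)
V(Z) = -9 (V(Z) = -9 + 0 = -9)
x = -146060/43 (x = -536*(1081 - 536)/86 = -536*545*(1/86) = -292120*1/86 = -146060/43 ≈ -3396.7)
x + a(19, -27)*(V(-28) + 458) = -146060/43 + 19*(-9 + 458) = -146060/43 + 19*449 = -146060/43 + 8531 = 220773/43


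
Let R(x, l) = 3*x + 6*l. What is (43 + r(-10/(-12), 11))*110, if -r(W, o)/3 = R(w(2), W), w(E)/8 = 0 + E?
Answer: -12760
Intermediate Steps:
w(E) = 8*E (w(E) = 8*(0 + E) = 8*E)
r(W, o) = -144 - 18*W (r(W, o) = -3*(3*(8*2) + 6*W) = -3*(3*16 + 6*W) = -3*(48 + 6*W) = -144 - 18*W)
(43 + r(-10/(-12), 11))*110 = (43 + (-144 - (-180)/(-12)))*110 = (43 + (-144 - (-180)*(-1)/12))*110 = (43 + (-144 - 18*⅚))*110 = (43 + (-144 - 15))*110 = (43 - 159)*110 = -116*110 = -12760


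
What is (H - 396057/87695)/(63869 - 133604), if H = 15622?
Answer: -1369575233/6115410825 ≈ -0.22395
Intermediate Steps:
(H - 396057/87695)/(63869 - 133604) = (15622 - 396057/87695)/(63869 - 133604) = (15622 - 396057*1/87695)/(-69735) = (15622 - 396057/87695)*(-1/69735) = (1369575233/87695)*(-1/69735) = -1369575233/6115410825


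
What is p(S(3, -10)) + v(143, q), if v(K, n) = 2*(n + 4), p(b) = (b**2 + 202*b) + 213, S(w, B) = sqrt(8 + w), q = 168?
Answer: 568 + 202*sqrt(11) ≈ 1238.0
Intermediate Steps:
p(b) = 213 + b**2 + 202*b
v(K, n) = 8 + 2*n (v(K, n) = 2*(4 + n) = 8 + 2*n)
p(S(3, -10)) + v(143, q) = (213 + (sqrt(8 + 3))**2 + 202*sqrt(8 + 3)) + (8 + 2*168) = (213 + (sqrt(11))**2 + 202*sqrt(11)) + (8 + 336) = (213 + 11 + 202*sqrt(11)) + 344 = (224 + 202*sqrt(11)) + 344 = 568 + 202*sqrt(11)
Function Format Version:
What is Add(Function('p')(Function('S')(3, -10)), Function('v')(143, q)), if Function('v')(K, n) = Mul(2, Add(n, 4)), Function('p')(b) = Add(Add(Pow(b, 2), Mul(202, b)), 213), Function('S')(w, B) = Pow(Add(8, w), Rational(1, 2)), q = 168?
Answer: Add(568, Mul(202, Pow(11, Rational(1, 2)))) ≈ 1238.0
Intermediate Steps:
Function('p')(b) = Add(213, Pow(b, 2), Mul(202, b))
Function('v')(K, n) = Add(8, Mul(2, n)) (Function('v')(K, n) = Mul(2, Add(4, n)) = Add(8, Mul(2, n)))
Add(Function('p')(Function('S')(3, -10)), Function('v')(143, q)) = Add(Add(213, Pow(Pow(Add(8, 3), Rational(1, 2)), 2), Mul(202, Pow(Add(8, 3), Rational(1, 2)))), Add(8, Mul(2, 168))) = Add(Add(213, Pow(Pow(11, Rational(1, 2)), 2), Mul(202, Pow(11, Rational(1, 2)))), Add(8, 336)) = Add(Add(213, 11, Mul(202, Pow(11, Rational(1, 2)))), 344) = Add(Add(224, Mul(202, Pow(11, Rational(1, 2)))), 344) = Add(568, Mul(202, Pow(11, Rational(1, 2))))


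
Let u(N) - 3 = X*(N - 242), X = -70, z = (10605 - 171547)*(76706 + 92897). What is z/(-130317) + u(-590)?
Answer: 34886299057/130317 ≈ 2.6770e+5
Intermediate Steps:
z = -27296246026 (z = -160942*169603 = -27296246026)
u(N) = 16943 - 70*N (u(N) = 3 - 70*(N - 242) = 3 - 70*(-242 + N) = 3 + (16940 - 70*N) = 16943 - 70*N)
z/(-130317) + u(-590) = -27296246026/(-130317) + (16943 - 70*(-590)) = -27296246026*(-1/130317) + (16943 + 41300) = 27296246026/130317 + 58243 = 34886299057/130317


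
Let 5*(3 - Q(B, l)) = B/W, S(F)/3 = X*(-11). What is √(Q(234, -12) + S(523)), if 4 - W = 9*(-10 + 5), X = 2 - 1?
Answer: 4*I*√2370/35 ≈ 5.5637*I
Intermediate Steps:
X = 1
S(F) = -33 (S(F) = 3*(1*(-11)) = 3*(-11) = -33)
W = 49 (W = 4 - 9*(-10 + 5) = 4 - 9*(-5) = 4 - 1*(-45) = 4 + 45 = 49)
Q(B, l) = 3 - B/245 (Q(B, l) = 3 - B/(5*49) = 3 - B/245)
√(Q(234, -12) + S(523)) = √((3 - 1/245*234) - 33) = √((3 - 234/245) - 33) = √(501/245 - 33) = √(-7584/245) = 4*I*√2370/35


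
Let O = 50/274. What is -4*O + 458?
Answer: 62646/137 ≈ 457.27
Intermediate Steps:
O = 25/137 (O = 50*(1/274) = 25/137 ≈ 0.18248)
-4*O + 458 = -4*25/137 + 458 = -100/137 + 458 = 62646/137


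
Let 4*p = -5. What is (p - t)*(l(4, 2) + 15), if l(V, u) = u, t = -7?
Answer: 391/4 ≈ 97.750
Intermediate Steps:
p = -5/4 (p = (1/4)*(-5) = -5/4 ≈ -1.2500)
(p - t)*(l(4, 2) + 15) = (-5/4 - 1*(-7))*(2 + 15) = (-5/4 + 7)*17 = (23/4)*17 = 391/4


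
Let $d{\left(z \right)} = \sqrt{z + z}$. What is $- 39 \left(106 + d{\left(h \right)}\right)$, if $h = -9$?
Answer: $-4134 - 117 i \sqrt{2} \approx -4134.0 - 165.46 i$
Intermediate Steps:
$d{\left(z \right)} = \sqrt{2} \sqrt{z}$ ($d{\left(z \right)} = \sqrt{2 z} = \sqrt{2} \sqrt{z}$)
$- 39 \left(106 + d{\left(h \right)}\right) = - 39 \left(106 + \sqrt{2} \sqrt{-9}\right) = - 39 \left(106 + \sqrt{2} \cdot 3 i\right) = - 39 \left(106 + 3 i \sqrt{2}\right) = -4134 - 117 i \sqrt{2}$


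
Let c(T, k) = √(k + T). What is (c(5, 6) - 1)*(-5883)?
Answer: 5883 - 5883*√11 ≈ -13629.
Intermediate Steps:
c(T, k) = √(T + k)
(c(5, 6) - 1)*(-5883) = (√(5 + 6) - 1)*(-5883) = (√11 - 1)*(-5883) = (-1 + √11)*(-5883) = 5883 - 5883*√11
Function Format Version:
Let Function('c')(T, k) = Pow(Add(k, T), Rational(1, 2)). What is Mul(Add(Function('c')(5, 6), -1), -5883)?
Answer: Add(5883, Mul(-5883, Pow(11, Rational(1, 2)))) ≈ -13629.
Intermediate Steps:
Function('c')(T, k) = Pow(Add(T, k), Rational(1, 2))
Mul(Add(Function('c')(5, 6), -1), -5883) = Mul(Add(Pow(Add(5, 6), Rational(1, 2)), -1), -5883) = Mul(Add(Pow(11, Rational(1, 2)), -1), -5883) = Mul(Add(-1, Pow(11, Rational(1, 2))), -5883) = Add(5883, Mul(-5883, Pow(11, Rational(1, 2))))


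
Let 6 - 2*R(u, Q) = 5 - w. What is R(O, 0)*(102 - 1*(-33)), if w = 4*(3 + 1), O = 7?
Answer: 2295/2 ≈ 1147.5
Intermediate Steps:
w = 16 (w = 4*4 = 16)
R(u, Q) = 17/2 (R(u, Q) = 3 - (5 - 1*16)/2 = 3 - (5 - 16)/2 = 3 - 1/2*(-11) = 3 + 11/2 = 17/2)
R(O, 0)*(102 - 1*(-33)) = 17*(102 - 1*(-33))/2 = 17*(102 + 33)/2 = (17/2)*135 = 2295/2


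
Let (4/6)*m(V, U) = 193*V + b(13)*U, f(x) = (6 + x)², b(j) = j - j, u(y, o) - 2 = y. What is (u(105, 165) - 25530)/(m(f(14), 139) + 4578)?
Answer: -25423/120378 ≈ -0.21119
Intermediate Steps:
u(y, o) = 2 + y
b(j) = 0
m(V, U) = 579*V/2 (m(V, U) = 3*(193*V + 0*U)/2 = 3*(193*V + 0)/2 = 3*(193*V)/2 = 579*V/2)
(u(105, 165) - 25530)/(m(f(14), 139) + 4578) = ((2 + 105) - 25530)/(579*(6 + 14)²/2 + 4578) = (107 - 25530)/((579/2)*20² + 4578) = -25423/((579/2)*400 + 4578) = -25423/(115800 + 4578) = -25423/120378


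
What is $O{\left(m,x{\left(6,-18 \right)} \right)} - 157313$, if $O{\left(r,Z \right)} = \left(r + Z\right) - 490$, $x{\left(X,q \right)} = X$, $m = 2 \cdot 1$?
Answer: $-157795$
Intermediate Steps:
$m = 2$
$O{\left(r,Z \right)} = -490 + Z + r$ ($O{\left(r,Z \right)} = \left(Z + r\right) - 490 = -490 + Z + r$)
$O{\left(m,x{\left(6,-18 \right)} \right)} - 157313 = \left(-490 + 6 + 2\right) - 157313 = -482 - 157313 = -157795$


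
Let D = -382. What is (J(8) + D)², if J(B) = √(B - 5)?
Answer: (382 - √3)² ≈ 1.4460e+5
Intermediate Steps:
J(B) = √(-5 + B)
(J(8) + D)² = (√(-5 + 8) - 382)² = (√3 - 382)² = (-382 + √3)²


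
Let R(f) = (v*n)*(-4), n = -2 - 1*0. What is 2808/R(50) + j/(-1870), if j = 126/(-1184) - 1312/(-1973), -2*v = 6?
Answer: -51110174609/436837984 ≈ -117.00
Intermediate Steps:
v = -3 (v = -1/2*6 = -3)
n = -2 (n = -2 + 0 = -2)
j = 652405/1168016 (j = 126*(-1/1184) - 1312*(-1/1973) = -63/592 + 1312/1973 = 652405/1168016 ≈ 0.55856)
R(f) = -24 (R(f) = -3*(-2)*(-4) = 6*(-4) = -24)
2808/R(50) + j/(-1870) = 2808/(-24) + (652405/1168016)/(-1870) = 2808*(-1/24) + (652405/1168016)*(-1/1870) = -117 - 130481/436837984 = -51110174609/436837984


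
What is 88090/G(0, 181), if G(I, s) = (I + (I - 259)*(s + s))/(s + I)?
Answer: -44045/259 ≈ -170.06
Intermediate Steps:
G(I, s) = (I + 2*s*(-259 + I))/(I + s) (G(I, s) = (I + (-259 + I)*(2*s))/(I + s) = (I + 2*s*(-259 + I))/(I + s))
88090/G(0, 181) = 88090/(((0 - 518*181 + 2*0*181)/(0 + 181))) = 88090/(((0 - 93758 + 0)/181)) = 88090/(((1/181)*(-93758))) = 88090/(-518) = 88090*(-1/518) = -44045/259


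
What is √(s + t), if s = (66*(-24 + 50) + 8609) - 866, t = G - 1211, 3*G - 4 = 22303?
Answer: √141153/3 ≈ 125.23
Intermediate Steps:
G = 22307/3 (G = 4/3 + (⅓)*22303 = 4/3 + 22303/3 = 22307/3 ≈ 7435.7)
t = 18674/3 (t = 22307/3 - 1211 = 18674/3 ≈ 6224.7)
s = 9459 (s = (66*26 + 8609) - 866 = (1716 + 8609) - 866 = 10325 - 866 = 9459)
√(s + t) = √(9459 + 18674/3) = √(47051/3) = √141153/3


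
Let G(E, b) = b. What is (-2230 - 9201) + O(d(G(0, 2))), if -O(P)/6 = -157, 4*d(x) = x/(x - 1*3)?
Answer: -10489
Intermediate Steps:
d(x) = x/(4*(-3 + x)) (d(x) = (x/(x - 1*3))/4 = (x/(x - 3))/4 = (x/(-3 + x))/4 = x/(4*(-3 + x)))
O(P) = 942 (O(P) = -6*(-157) = 942)
(-2230 - 9201) + O(d(G(0, 2))) = (-2230 - 9201) + 942 = -11431 + 942 = -10489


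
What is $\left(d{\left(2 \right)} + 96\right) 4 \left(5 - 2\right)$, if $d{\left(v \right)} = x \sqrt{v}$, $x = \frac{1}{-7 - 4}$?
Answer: $1152 - \frac{12 \sqrt{2}}{11} \approx 1150.5$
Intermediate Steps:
$x = - \frac{1}{11}$ ($x = \frac{1}{-11} = - \frac{1}{11} \approx -0.090909$)
$d{\left(v \right)} = - \frac{\sqrt{v}}{11}$
$\left(d{\left(2 \right)} + 96\right) 4 \left(5 - 2\right) = \left(- \frac{\sqrt{2}}{11} + 96\right) 4 \left(5 - 2\right) = \left(96 - \frac{\sqrt{2}}{11}\right) 4 \cdot 3 = \left(96 - \frac{\sqrt{2}}{11}\right) 12 = 1152 - \frac{12 \sqrt{2}}{11}$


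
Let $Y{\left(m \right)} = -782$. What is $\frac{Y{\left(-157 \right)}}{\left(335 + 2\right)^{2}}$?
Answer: $- \frac{782}{113569} \approx -0.0068857$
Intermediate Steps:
$\frac{Y{\left(-157 \right)}}{\left(335 + 2\right)^{2}} = - \frac{782}{\left(335 + 2\right)^{2}} = - \frac{782}{337^{2}} = - \frac{782}{113569}$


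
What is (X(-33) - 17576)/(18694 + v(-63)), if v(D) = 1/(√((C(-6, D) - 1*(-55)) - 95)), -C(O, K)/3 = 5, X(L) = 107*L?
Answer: -21701584190/19220609981 - 21107*I*√55/19220609981 ≈ -1.1291 - 8.1441e-6*I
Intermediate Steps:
C(O, K) = -15 (C(O, K) = -3*5 = -15)
v(D) = -I*√55/55 (v(D) = 1/(√((-15 - 1*(-55)) - 95)) = 1/(√((-15 + 55) - 95)) = 1/(√(40 - 95)) = 1/(√(-55)) = 1/(I*√55) = -I*√55/55)
(X(-33) - 17576)/(18694 + v(-63)) = (107*(-33) - 17576)/(18694 - I*√55/55) = (-3531 - 17576)/(18694 - I*√55/55) = -21107/(18694 - I*√55/55)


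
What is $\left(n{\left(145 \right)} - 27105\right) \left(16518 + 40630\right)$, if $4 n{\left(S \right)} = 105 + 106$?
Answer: $-1545981983$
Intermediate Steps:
$n{\left(S \right)} = \frac{211}{4}$ ($n{\left(S \right)} = \frac{105 + 106}{4} = \frac{1}{4} \cdot 211 = \frac{211}{4}$)
$\left(n{\left(145 \right)} - 27105\right) \left(16518 + 40630\right) = \left(\frac{211}{4} - 27105\right) \left(16518 + 40630\right) = \left(- \frac{108209}{4}\right) 57148 = -1545981983$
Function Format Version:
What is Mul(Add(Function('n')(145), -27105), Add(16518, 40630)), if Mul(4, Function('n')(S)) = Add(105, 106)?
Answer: -1545981983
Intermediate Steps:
Function('n')(S) = Rational(211, 4) (Function('n')(S) = Mul(Rational(1, 4), Add(105, 106)) = Mul(Rational(1, 4), 211) = Rational(211, 4))
Mul(Add(Function('n')(145), -27105), Add(16518, 40630)) = Mul(Add(Rational(211, 4), -27105), Add(16518, 40630)) = Mul(Rational(-108209, 4), 57148) = -1545981983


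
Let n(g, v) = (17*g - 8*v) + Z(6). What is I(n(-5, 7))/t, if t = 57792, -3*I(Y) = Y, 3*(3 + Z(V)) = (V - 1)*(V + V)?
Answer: 31/43344 ≈ 0.00071521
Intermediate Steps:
Z(V) = -3 + 2*V*(-1 + V)/3 (Z(V) = -3 + ((V - 1)*(V + V))/3 = -3 + ((-1 + V)*(2*V))/3 = -3 + (2*V*(-1 + V))/3 = -3 + 2*V*(-1 + V)/3)
n(g, v) = 17 - 8*v + 17*g (n(g, v) = (17*g - 8*v) + (-3 - 2/3*6 + (2/3)*6**2) = (-8*v + 17*g) + (-3 - 4 + (2/3)*36) = (-8*v + 17*g) + (-3 - 4 + 24) = (-8*v + 17*g) + 17 = 17 - 8*v + 17*g)
I(Y) = -Y/3
I(n(-5, 7))/t = -(17 - 8*7 + 17*(-5))/3/57792 = -(17 - 56 - 85)/3*(1/57792) = -1/3*(-124)*(1/57792) = (124/3)*(1/57792) = 31/43344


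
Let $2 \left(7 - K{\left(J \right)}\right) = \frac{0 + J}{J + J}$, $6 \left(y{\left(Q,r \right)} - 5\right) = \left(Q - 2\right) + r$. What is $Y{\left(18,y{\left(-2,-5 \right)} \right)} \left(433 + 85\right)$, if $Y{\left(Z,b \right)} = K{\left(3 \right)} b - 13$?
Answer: $\frac{22015}{4} \approx 5503.8$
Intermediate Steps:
$y{\left(Q,r \right)} = \frac{14}{3} + \frac{Q}{6} + \frac{r}{6}$ ($y{\left(Q,r \right)} = 5 + \frac{\left(Q - 2\right) + r}{6} = 5 + \frac{\left(-2 + Q\right) + r}{6} = 5 + \frac{-2 + Q + r}{6} = 5 + \left(- \frac{1}{3} + \frac{Q}{6} + \frac{r}{6}\right) = \frac{14}{3} + \frac{Q}{6} + \frac{r}{6}$)
$K{\left(J \right)} = \frac{27}{4}$ ($K{\left(J \right)} = 7 - \frac{\left(0 + J\right) \frac{1}{J + J}}{2} = 7 - \frac{J \frac{1}{2 J}}{2} = 7 - \frac{1}{4} = \frac{27}{4}$)
$Y{\left(Z,b \right)} = -13 + \frac{27 b}{4}$ ($Y{\left(Z,b \right)} = \frac{27 b}{4} - 13 = -13 + \frac{27 b}{4}$)
$Y{\left(18,y{\left(-2,-5 \right)} \right)} \left(433 + 85\right) = \left(-13 + \frac{27 \left(\frac{14}{3} + \frac{1}{6} \left(-2\right) + \frac{1}{6} \left(-5\right)\right)}{4}\right) \left(433 + 85\right) = \left(-13 + \frac{27 \left(\frac{14}{3} - \frac{1}{3} - \frac{5}{6}\right)}{4}\right) 518 = \left(-13 + \frac{27}{4} \cdot \frac{7}{2}\right) 518 = \left(-13 + \frac{189}{8}\right) 518 = \frac{85}{8} \cdot 518 = \frac{22015}{4}$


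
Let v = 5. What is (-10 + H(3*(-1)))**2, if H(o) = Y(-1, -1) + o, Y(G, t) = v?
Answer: 64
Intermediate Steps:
Y(G, t) = 5
H(o) = 5 + o
(-10 + H(3*(-1)))**2 = (-10 + (5 + 3*(-1)))**2 = (-10 + (5 - 3))**2 = (-10 + 2)**2 = (-8)**2 = 64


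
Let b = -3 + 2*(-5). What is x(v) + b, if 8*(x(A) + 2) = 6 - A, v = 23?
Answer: -137/8 ≈ -17.125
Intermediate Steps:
b = -13 (b = -3 - 10 = -13)
x(A) = -5/4 - A/8 (x(A) = -2 + (6 - A)/8 = -2 + (¾ - A/8) = -5/4 - A/8)
x(v) + b = (-5/4 - ⅛*23) - 13 = (-5/4 - 23/8) - 13 = -33/8 - 13 = -137/8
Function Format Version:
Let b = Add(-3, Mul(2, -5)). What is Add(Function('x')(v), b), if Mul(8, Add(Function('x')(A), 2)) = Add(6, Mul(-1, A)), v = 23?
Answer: Rational(-137, 8) ≈ -17.125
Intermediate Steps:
b = -13 (b = Add(-3, -10) = -13)
Function('x')(A) = Add(Rational(-5, 4), Mul(Rational(-1, 8), A)) (Function('x')(A) = Add(-2, Mul(Rational(1, 8), Add(6, Mul(-1, A)))) = Add(-2, Add(Rational(3, 4), Mul(Rational(-1, 8), A))) = Add(Rational(-5, 4), Mul(Rational(-1, 8), A)))
Add(Function('x')(v), b) = Add(Add(Rational(-5, 4), Mul(Rational(-1, 8), 23)), -13) = Add(Add(Rational(-5, 4), Rational(-23, 8)), -13) = Add(Rational(-33, 8), -13) = Rational(-137, 8)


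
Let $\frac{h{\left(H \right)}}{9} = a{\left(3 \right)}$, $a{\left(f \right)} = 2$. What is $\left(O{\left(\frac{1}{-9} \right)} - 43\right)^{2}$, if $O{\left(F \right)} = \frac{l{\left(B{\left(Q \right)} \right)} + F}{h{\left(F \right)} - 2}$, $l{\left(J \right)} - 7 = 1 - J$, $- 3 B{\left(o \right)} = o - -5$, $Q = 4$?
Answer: $\frac{9284209}{5184} \approx 1790.9$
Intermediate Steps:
$B{\left(o \right)} = - \frac{5}{3} - \frac{o}{3}$ ($B{\left(o \right)} = - \frac{o - -5}{3} = - \frac{o + 5}{3} = - \frac{5 + o}{3} = - \frac{5}{3} - \frac{o}{3}$)
$h{\left(H \right)} = 18$ ($h{\left(H \right)} = 9 \cdot 2 = 18$)
$l{\left(J \right)} = 8 - J$ ($l{\left(J \right)} = 7 - \left(-1 + J\right) = 8 - J$)
$O{\left(F \right)} = \frac{11}{16} + \frac{F}{16}$ ($O{\left(F \right)} = \frac{\left(8 - \left(- \frac{5}{3} - \frac{4}{3}\right)\right) + F}{18 - 2} = \frac{\left(8 - \left(- \frac{5}{3} - \frac{4}{3}\right)\right) + F}{16} = \left(\left(8 - -3\right) + F\right) \frac{1}{16} = \left(\left(8 + 3\right) + F\right) \frac{1}{16} = \left(11 + F\right) \frac{1}{16} = \frac{11}{16} + \frac{F}{16}$)
$\left(O{\left(\frac{1}{-9} \right)} - 43\right)^{2} = \left(\left(\frac{11}{16} + \frac{1}{16 \left(-9\right)}\right) - 43\right)^{2} = \left(\left(\frac{11}{16} + \frac{1}{16} \left(- \frac{1}{9}\right)\right) - 43\right)^{2} = \left(\left(\frac{11}{16} - \frac{1}{144}\right) - 43\right)^{2} = \left(\frac{49}{72} - 43\right)^{2} = \left(- \frac{3047}{72}\right)^{2} = \frac{9284209}{5184}$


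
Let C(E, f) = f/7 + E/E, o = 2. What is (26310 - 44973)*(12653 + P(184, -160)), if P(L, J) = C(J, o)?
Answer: -1653168540/7 ≈ -2.3617e+8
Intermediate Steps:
C(E, f) = 1 + f/7 (C(E, f) = f*(1/7) + 1 = f/7 + 1 = 1 + f/7)
P(L, J) = 9/7 (P(L, J) = 1 + (1/7)*2 = 1 + 2/7 = 9/7)
(26310 - 44973)*(12653 + P(184, -160)) = (26310 - 44973)*(12653 + 9/7) = -18663*88580/7 = -1653168540/7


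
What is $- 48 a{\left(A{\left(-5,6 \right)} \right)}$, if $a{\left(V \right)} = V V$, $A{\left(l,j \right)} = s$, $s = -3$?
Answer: $-432$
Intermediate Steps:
$A{\left(l,j \right)} = -3$
$a{\left(V \right)} = V^{2}$
$- 48 a{\left(A{\left(-5,6 \right)} \right)} = - 48 \left(-3\right)^{2} = \left(-48\right) 9 = -432$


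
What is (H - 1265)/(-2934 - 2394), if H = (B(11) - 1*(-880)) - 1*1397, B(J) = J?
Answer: 1771/5328 ≈ 0.33240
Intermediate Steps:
H = -506 (H = (11 - 1*(-880)) - 1*1397 = (11 + 880) - 1397 = 891 - 1397 = -506)
(H - 1265)/(-2934 - 2394) = (-506 - 1265)/(-2934 - 2394) = -1771/(-5328) = -1771*(-1/5328) = 1771/5328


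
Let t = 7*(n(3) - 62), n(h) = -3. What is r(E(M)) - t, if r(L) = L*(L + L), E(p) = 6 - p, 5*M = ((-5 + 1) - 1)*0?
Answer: 527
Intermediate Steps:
M = 0 (M = (((-5 + 1) - 1)*0)/5 = ((-4 - 1)*0)/5 = (-5*0)/5 = (1/5)*0 = 0)
r(L) = 2*L**2 (r(L) = L*(2*L) = 2*L**2)
t = -455 (t = 7*(-3 - 62) = 7*(-65) = -455)
r(E(M)) - t = 2*(6 - 1*0)**2 - 1*(-455) = 2*(6 + 0)**2 + 455 = 2*6**2 + 455 = 2*36 + 455 = 72 + 455 = 527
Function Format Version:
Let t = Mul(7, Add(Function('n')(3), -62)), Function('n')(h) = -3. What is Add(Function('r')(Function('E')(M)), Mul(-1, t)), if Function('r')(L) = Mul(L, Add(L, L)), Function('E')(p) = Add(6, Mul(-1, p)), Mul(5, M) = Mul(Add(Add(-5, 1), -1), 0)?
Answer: 527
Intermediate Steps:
M = 0 (M = Mul(Rational(1, 5), Mul(Add(Add(-5, 1), -1), 0)) = Mul(Rational(1, 5), Mul(Add(-4, -1), 0)) = Mul(Rational(1, 5), Mul(-5, 0)) = Mul(Rational(1, 5), 0) = 0)
Function('r')(L) = Mul(2, Pow(L, 2)) (Function('r')(L) = Mul(L, Mul(2, L)) = Mul(2, Pow(L, 2)))
t = -455 (t = Mul(7, Add(-3, -62)) = Mul(7, -65) = -455)
Add(Function('r')(Function('E')(M)), Mul(-1, t)) = Add(Mul(2, Pow(Add(6, Mul(-1, 0)), 2)), Mul(-1, -455)) = Add(Mul(2, Pow(Add(6, 0), 2)), 455) = Add(Mul(2, Pow(6, 2)), 455) = Add(Mul(2, 36), 455) = Add(72, 455) = 527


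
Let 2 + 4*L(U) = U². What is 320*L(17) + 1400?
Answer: 24360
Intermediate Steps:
L(U) = -½ + U²/4
320*L(17) + 1400 = 320*(-½ + (¼)*17²) + 1400 = 320*(-½ + (¼)*289) + 1400 = 320*(-½ + 289/4) + 1400 = 320*(287/4) + 1400 = 22960 + 1400 = 24360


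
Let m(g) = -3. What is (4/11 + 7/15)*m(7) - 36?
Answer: -2117/55 ≈ -38.491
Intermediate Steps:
(4/11 + 7/15)*m(7) - 36 = (4/11 + 7/15)*(-3) - 36 = (137/165)*(-3) - 36 = -137/55 - 36 = -2117/55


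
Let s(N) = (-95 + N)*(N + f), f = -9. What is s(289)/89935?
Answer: 10864/17987 ≈ 0.60399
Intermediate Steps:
s(N) = (-95 + N)*(-9 + N) (s(N) = (-95 + N)*(N - 9) = (-95 + N)*(-9 + N))
s(289)/89935 = (855 + 289² - 104*289)/89935 = (855 + 83521 - 30056)*(1/89935) = 54320*(1/89935) = 10864/17987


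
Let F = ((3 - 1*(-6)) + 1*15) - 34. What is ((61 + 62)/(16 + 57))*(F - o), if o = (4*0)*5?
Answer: -1230/73 ≈ -16.849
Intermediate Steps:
F = -10 (F = ((3 + 6) + 15) - 34 = (9 + 15) - 34 = 24 - 34 = -10)
o = 0 (o = 0*5 = 0)
((61 + 62)/(16 + 57))*(F - o) = ((61 + 62)/(16 + 57))*(-10 - 1*0) = (123/73)*(-10 + 0) = (123*(1/73))*(-10) = (123/73)*(-10) = -1230/73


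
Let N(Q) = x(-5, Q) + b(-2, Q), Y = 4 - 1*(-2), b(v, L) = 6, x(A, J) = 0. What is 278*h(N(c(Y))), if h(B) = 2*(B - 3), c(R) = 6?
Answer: 1668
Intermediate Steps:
Y = 6 (Y = 4 + 2 = 6)
N(Q) = 6 (N(Q) = 0 + 6 = 6)
h(B) = -6 + 2*B (h(B) = 2*(-3 + B) = -6 + 2*B)
278*h(N(c(Y))) = 278*(-6 + 2*6) = 278*(-6 + 12) = 278*6 = 1668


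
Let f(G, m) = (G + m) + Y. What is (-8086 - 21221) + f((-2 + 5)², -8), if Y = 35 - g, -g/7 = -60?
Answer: -29691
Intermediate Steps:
g = 420 (g = -7*(-60) = 420)
Y = -385 (Y = 35 - 1*420 = 35 - 420 = -385)
f(G, m) = -385 + G + m (f(G, m) = (G + m) - 385 = -385 + G + m)
(-8086 - 21221) + f((-2 + 5)², -8) = (-8086 - 21221) + (-385 + (-2 + 5)² - 8) = -29307 + (-385 + 3² - 8) = -29307 + (-385 + 9 - 8) = -29307 - 384 = -29691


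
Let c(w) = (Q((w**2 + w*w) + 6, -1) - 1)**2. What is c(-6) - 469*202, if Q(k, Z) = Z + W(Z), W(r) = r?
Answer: -94729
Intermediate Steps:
Q(k, Z) = 2*Z (Q(k, Z) = Z + Z = 2*Z)
c(w) = 9 (c(w) = (2*(-1) - 1)**2 = (-2 - 1)**2 = (-3)**2 = 9)
c(-6) - 469*202 = 9 - 469*202 = 9 - 94738 = -94729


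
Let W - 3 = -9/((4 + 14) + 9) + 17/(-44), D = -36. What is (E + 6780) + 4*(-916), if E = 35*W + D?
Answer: 417095/132 ≈ 3159.8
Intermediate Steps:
W = 301/132 (W = 3 + (-9/((4 + 14) + 9) + 17/(-44)) = 3 + (-9/(18 + 9) + 17*(-1/44)) = 3 + (-9/27 - 17/44) = 3 + (-9*1/27 - 17/44) = 3 + (-1/3 - 17/44) = 3 - 95/132 = 301/132 ≈ 2.2803)
E = 5783/132 (E = 35*(301/132) - 36 = 10535/132 - 36 = 5783/132 ≈ 43.811)
(E + 6780) + 4*(-916) = (5783/132 + 6780) + 4*(-916) = 900743/132 - 3664 = 417095/132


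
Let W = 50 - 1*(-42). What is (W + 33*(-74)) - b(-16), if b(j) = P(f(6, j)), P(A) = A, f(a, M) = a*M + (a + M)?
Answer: -2244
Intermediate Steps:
f(a, M) = M + a + M*a (f(a, M) = M*a + (M + a) = M + a + M*a)
W = 92 (W = 50 + 42 = 92)
b(j) = 6 + 7*j (b(j) = j + 6 + j*6 = j + 6 + 6*j = 6 + 7*j)
(W + 33*(-74)) - b(-16) = (92 + 33*(-74)) - (6 + 7*(-16)) = (92 - 2442) - (6 - 112) = -2350 - 1*(-106) = -2350 + 106 = -2244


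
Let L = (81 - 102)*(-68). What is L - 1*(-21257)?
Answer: 22685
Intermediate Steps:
L = 1428 (L = -21*(-68) = 1428)
L - 1*(-21257) = 1428 - 1*(-21257) = 1428 + 21257 = 22685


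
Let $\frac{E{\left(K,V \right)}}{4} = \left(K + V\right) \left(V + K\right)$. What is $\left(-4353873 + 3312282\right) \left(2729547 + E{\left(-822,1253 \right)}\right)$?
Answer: $-3617019532281$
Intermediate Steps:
$E{\left(K,V \right)} = 4 \left(K + V\right)^{2}$ ($E{\left(K,V \right)} = 4 \left(K + V\right) \left(V + K\right) = 4 \left(K + V\right) \left(K + V\right) = 4 \left(K + V\right)^{2}$)
$\left(-4353873 + 3312282\right) \left(2729547 + E{\left(-822,1253 \right)}\right) = \left(-4353873 + 3312282\right) \left(2729547 + 4 \left(-822 + 1253\right)^{2}\right) = - 1041591 \left(2729547 + 4 \cdot 431^{2}\right) = - 1041591 \left(2729547 + 4 \cdot 185761\right) = - 1041591 \left(2729547 + 743044\right) = \left(-1041591\right) 3472591 = -3617019532281$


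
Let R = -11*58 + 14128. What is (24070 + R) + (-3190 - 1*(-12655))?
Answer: 47025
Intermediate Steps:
R = 13490 (R = -638 + 14128 = 13490)
(24070 + R) + (-3190 - 1*(-12655)) = (24070 + 13490) + (-3190 - 1*(-12655)) = 37560 + (-3190 + 12655) = 37560 + 9465 = 47025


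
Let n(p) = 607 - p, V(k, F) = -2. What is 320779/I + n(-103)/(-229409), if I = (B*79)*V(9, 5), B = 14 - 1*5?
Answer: -73590599231/326219598 ≈ -225.59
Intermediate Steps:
B = 9 (B = 14 - 5 = 9)
I = -1422 (I = (9*79)*(-2) = 711*(-2) = -1422)
320779/I + n(-103)/(-229409) = 320779/(-1422) + (607 - 1*(-103))/(-229409) = 320779*(-1/1422) + (607 + 103)*(-1/229409) = -320779/1422 + 710*(-1/229409) = -320779/1422 - 710/229409 = -73590599231/326219598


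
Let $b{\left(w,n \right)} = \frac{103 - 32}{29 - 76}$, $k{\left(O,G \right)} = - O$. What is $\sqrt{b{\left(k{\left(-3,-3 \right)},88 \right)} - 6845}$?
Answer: $\frac{3 i \sqrt{1680438}}{47} \approx 82.744 i$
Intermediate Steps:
$b{\left(w,n \right)} = - \frac{71}{47}$ ($b{\left(w,n \right)} = \frac{71}{-47} = 71 \left(- \frac{1}{47}\right) = - \frac{71}{47}$)
$\sqrt{b{\left(k{\left(-3,-3 \right)},88 \right)} - 6845} = \sqrt{- \frac{71}{47} - 6845} = \sqrt{- \frac{321786}{47}} = \frac{3 i \sqrt{1680438}}{47}$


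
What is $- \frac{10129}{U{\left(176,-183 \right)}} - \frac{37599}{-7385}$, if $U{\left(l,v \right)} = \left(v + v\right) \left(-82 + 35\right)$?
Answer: $\frac{571975333}{127036770} \approx 4.5024$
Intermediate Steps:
$U{\left(l,v \right)} = - 94 v$ ($U{\left(l,v \right)} = 2 v \left(-47\right) = - 94 v$)
$- \frac{10129}{U{\left(176,-183 \right)}} - \frac{37599}{-7385} = - \frac{10129}{\left(-94\right) \left(-183\right)} - \frac{37599}{-7385} = - \frac{10129}{17202} - - \frac{37599}{7385} = \left(-10129\right) \frac{1}{17202} + \frac{37599}{7385} = - \frac{10129}{17202} + \frac{37599}{7385} = \frac{571975333}{127036770}$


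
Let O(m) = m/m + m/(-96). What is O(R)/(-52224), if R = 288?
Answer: 1/26112 ≈ 3.8297e-5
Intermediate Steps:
O(m) = 1 - m/96 (O(m) = 1 + m*(-1/96) = 1 - m/96)
O(R)/(-52224) = (1 - 1/96*288)/(-52224) = (1 - 3)*(-1/52224) = -2*(-1/52224) = 1/26112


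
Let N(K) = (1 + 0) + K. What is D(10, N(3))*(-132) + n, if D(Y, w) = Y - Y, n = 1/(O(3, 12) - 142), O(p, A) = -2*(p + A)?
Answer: -1/172 ≈ -0.0058140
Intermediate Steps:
O(p, A) = -2*A - 2*p (O(p, A) = -2*(A + p) = -2*A - 2*p)
n = -1/172 (n = 1/((-2*12 - 2*3) - 142) = 1/((-24 - 6) - 142) = 1/(-30 - 142) = 1/(-172) = -1/172 ≈ -0.0058140)
N(K) = 1 + K
D(Y, w) = 0
D(10, N(3))*(-132) + n = 0*(-132) - 1/172 = 0 - 1/172 = -1/172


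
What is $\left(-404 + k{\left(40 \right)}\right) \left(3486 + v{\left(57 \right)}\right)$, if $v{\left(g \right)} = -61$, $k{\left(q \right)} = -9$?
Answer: $-1414525$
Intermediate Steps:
$\left(-404 + k{\left(40 \right)}\right) \left(3486 + v{\left(57 \right)}\right) = \left(-404 - 9\right) \left(3486 - 61\right) = \left(-413\right) 3425 = -1414525$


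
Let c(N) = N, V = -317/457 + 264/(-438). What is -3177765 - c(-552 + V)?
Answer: -105994959644/33361 ≈ -3.1772e+6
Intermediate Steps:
V = -43249/33361 (V = -317*1/457 + 264*(-1/438) = -317/457 - 44/73 = -43249/33361 ≈ -1.2964)
-3177765 - c(-552 + V) = -3177765 - (-552 - 43249/33361) = -3177765 - 1*(-18458521/33361) = -3177765 + 18458521/33361 = -105994959644/33361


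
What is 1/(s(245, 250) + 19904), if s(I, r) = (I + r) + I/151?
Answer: 151/3080494 ≈ 4.9018e-5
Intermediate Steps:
s(I, r) = r + 152*I/151 (s(I, r) = (I + r) + I*(1/151) = (I + r) + I/151 = r + 152*I/151)
1/(s(245, 250) + 19904) = 1/((250 + (152/151)*245) + 19904) = 1/((250 + 37240/151) + 19904) = 1/(74990/151 + 19904) = 1/(3080494/151) = 151/3080494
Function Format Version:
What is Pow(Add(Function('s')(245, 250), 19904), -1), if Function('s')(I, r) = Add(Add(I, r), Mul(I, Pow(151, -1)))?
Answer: Rational(151, 3080494) ≈ 4.9018e-5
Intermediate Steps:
Function('s')(I, r) = Add(r, Mul(Rational(152, 151), I)) (Function('s')(I, r) = Add(Add(I, r), Mul(I, Rational(1, 151))) = Add(Add(I, r), Mul(Rational(1, 151), I)) = Add(r, Mul(Rational(152, 151), I)))
Pow(Add(Function('s')(245, 250), 19904), -1) = Pow(Add(Add(250, Mul(Rational(152, 151), 245)), 19904), -1) = Pow(Add(Add(250, Rational(37240, 151)), 19904), -1) = Pow(Add(Rational(74990, 151), 19904), -1) = Pow(Rational(3080494, 151), -1) = Rational(151, 3080494)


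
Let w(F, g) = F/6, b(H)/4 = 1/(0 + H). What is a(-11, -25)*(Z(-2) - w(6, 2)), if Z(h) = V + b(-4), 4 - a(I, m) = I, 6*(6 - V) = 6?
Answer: 45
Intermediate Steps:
b(H) = 4/H (b(H) = 4/(0 + H) = 4/H)
V = 5 (V = 6 - 1/6*6 = 6 - 1 = 5)
a(I, m) = 4 - I
Z(h) = 4 (Z(h) = 5 + 4/(-4) = 5 + 4*(-1/4) = 5 - 1 = 4)
w(F, g) = F/6 (w(F, g) = F*(1/6) = F/6)
a(-11, -25)*(Z(-2) - w(6, 2)) = (4 - 1*(-11))*(4 - 6/6) = (4 + 11)*(4 - 1*1) = 15*(4 - 1) = 15*3 = 45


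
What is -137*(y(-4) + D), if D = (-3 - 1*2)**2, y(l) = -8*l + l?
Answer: -7261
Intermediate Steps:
y(l) = -7*l
D = 25 (D = (-3 - 2)**2 = (-5)**2 = 25)
-137*(y(-4) + D) = -137*(-7*(-4) + 25) = -137*(28 + 25) = -137*53 = -7261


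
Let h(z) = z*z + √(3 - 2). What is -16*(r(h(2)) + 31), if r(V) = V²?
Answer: -896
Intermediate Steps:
h(z) = 1 + z² (h(z) = z² + √1 = z² + 1 = 1 + z²)
-16*(r(h(2)) + 31) = -16*((1 + 2²)² + 31) = -16*((1 + 4)² + 31) = -16*(5² + 31) = -16*(25 + 31) = -16*56 = -896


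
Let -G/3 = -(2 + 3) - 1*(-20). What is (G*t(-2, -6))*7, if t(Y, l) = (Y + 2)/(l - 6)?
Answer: 0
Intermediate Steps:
t(Y, l) = (2 + Y)/(-6 + l)
G = -45 (G = -3*(-(2 + 3) - 1*(-20)) = -3*(-1*5 + 20) = -3*(-5 + 20) = -3*15 = -45)
(G*t(-2, -6))*7 = -45*(2 - 2)/(-6 - 6)*7 = -45*0/(-12)*7 = -(-15)*0/4*7 = -45*0*7 = 0*7 = 0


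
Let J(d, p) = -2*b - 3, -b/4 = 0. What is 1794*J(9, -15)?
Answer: -5382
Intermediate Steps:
b = 0 (b = -4*0 = 0)
J(d, p) = -3 (J(d, p) = -2*0 - 3 = 0 - 3 = -3)
1794*J(9, -15) = 1794*(-3) = -5382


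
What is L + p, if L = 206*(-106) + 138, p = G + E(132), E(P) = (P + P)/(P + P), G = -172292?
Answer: -193989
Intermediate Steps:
E(P) = 1 (E(P) = (2*P)/((2*P)) = (2*P)*(1/(2*P)) = 1)
p = -172291 (p = -172292 + 1 = -172291)
L = -21698 (L = -21836 + 138 = -21698)
L + p = -21698 - 172291 = -193989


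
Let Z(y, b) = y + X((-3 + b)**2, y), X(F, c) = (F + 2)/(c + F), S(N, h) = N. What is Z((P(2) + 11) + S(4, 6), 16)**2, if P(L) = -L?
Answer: 6436369/33124 ≈ 194.31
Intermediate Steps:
X(F, c) = (2 + F)/(F + c)
Z(y, b) = y + (2 + (-3 + b)**2)/(y + (-3 + b)**2) (Z(y, b) = y + (2 + (-3 + b)**2)/((-3 + b)**2 + y) = y + (2 + (-3 + b)**2)/(y + (-3 + b)**2))
Z((P(2) + 11) + S(4, 6), 16)**2 = ((2 + (-3 + 16)**2 + ((-1*2 + 11) + 4)*(((-1*2 + 11) + 4) + (-3 + 16)**2))/(((-1*2 + 11) + 4) + (-3 + 16)**2))**2 = ((2 + 13**2 + ((-2 + 11) + 4)*(((-2 + 11) + 4) + 13**2))/(((-2 + 11) + 4) + 13**2))**2 = ((2 + 169 + (9 + 4)*((9 + 4) + 169))/((9 + 4) + 169))**2 = ((2 + 169 + 13*(13 + 169))/(13 + 169))**2 = ((2 + 169 + 13*182)/182)**2 = ((2 + 169 + 2366)/182)**2 = ((1/182)*2537)**2 = (2537/182)**2 = 6436369/33124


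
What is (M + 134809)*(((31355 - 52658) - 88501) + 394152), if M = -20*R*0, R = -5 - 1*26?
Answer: 38332669532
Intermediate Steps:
R = -31 (R = -5 - 26 = -31)
M = 0 (M = -20*(-31)*0 = 620*0 = 0)
(M + 134809)*(((31355 - 52658) - 88501) + 394152) = (0 + 134809)*(((31355 - 52658) - 88501) + 394152) = 134809*((-21303 - 88501) + 394152) = 134809*(-109804 + 394152) = 134809*284348 = 38332669532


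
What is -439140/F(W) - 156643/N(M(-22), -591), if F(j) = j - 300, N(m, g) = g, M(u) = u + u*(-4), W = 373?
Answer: -248096801/43143 ≈ -5750.6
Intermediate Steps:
M(u) = -3*u (M(u) = u - 4*u = -3*u)
F(j) = -300 + j
-439140/F(W) - 156643/N(M(-22), -591) = -439140/(-300 + 373) - 156643/(-591) = -439140/73 - 156643*(-1/591) = -439140*1/73 + 156643/591 = -439140/73 + 156643/591 = -248096801/43143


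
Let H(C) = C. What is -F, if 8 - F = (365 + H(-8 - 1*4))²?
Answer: 124601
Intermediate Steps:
F = -124601 (F = 8 - (365 + (-8 - 1*4))² = 8 - (365 + (-8 - 4))² = 8 - (365 - 12)² = 8 - 1*353² = 8 - 1*124609 = 8 - 124609 = -124601)
-F = -1*(-124601) = 124601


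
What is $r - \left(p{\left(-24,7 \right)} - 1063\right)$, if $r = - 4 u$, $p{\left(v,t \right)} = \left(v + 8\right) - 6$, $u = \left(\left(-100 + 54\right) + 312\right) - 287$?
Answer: $1169$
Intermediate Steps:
$u = -21$ ($u = \left(-46 + 312\right) - 287 = 266 - 287 = -21$)
$p{\left(v,t \right)} = 2 + v$ ($p{\left(v,t \right)} = \left(8 + v\right) - 6 = 2 + v$)
$r = 84$ ($r = \left(-4\right) \left(-21\right) = 84$)
$r - \left(p{\left(-24,7 \right)} - 1063\right) = 84 - \left(\left(2 - 24\right) - 1063\right) = 84 - \left(-22 - 1063\right) = 84 - -1085 = 84 + 1085 = 1169$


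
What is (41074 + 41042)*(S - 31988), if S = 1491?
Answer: -2504291652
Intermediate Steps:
(41074 + 41042)*(S - 31988) = (41074 + 41042)*(1491 - 31988) = 82116*(-30497) = -2504291652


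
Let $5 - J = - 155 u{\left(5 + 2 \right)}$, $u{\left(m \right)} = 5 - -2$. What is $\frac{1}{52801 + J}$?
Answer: $\frac{1}{53891} \approx 1.8556 \cdot 10^{-5}$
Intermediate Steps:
$u{\left(m \right)} = 7$ ($u{\left(m \right)} = 5 + 2 = 7$)
$J = 1090$ ($J = 5 - \left(-155\right) 7 = 5 - -1085 = 5 + 1085 = 1090$)
$\frac{1}{52801 + J} = \frac{1}{52801 + 1090} = \frac{1}{53891}$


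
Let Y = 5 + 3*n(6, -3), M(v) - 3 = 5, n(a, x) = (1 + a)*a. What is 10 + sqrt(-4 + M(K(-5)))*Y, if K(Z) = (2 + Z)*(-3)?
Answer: 272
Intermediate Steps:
n(a, x) = a*(1 + a)
K(Z) = -6 - 3*Z
M(v) = 8 (M(v) = 3 + 5 = 8)
Y = 131 (Y = 5 + 3*(6*(1 + 6)) = 5 + 3*(6*7) = 5 + 3*42 = 5 + 126 = 131)
10 + sqrt(-4 + M(K(-5)))*Y = 10 + sqrt(-4 + 8)*131 = 10 + sqrt(4)*131 = 10 + 2*131 = 10 + 262 = 272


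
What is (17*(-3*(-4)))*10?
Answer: 2040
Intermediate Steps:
(17*(-3*(-4)))*10 = (17*12)*10 = 204*10 = 2040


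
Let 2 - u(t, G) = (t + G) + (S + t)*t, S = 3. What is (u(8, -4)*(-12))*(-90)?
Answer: -97200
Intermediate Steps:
u(t, G) = 2 - G - t - t*(3 + t) (u(t, G) = 2 - ((t + G) + (3 + t)*t) = 2 - ((G + t) + t*(3 + t)) = 2 - (G + t + t*(3 + t)) = 2 + (-G - t - t*(3 + t)) = 2 - G - t - t*(3 + t))
(u(8, -4)*(-12))*(-90) = ((2 - 1*(-4) - 1*8**2 - 4*8)*(-12))*(-90) = ((2 + 4 - 1*64 - 32)*(-12))*(-90) = ((2 + 4 - 64 - 32)*(-12))*(-90) = -90*(-12)*(-90) = 1080*(-90) = -97200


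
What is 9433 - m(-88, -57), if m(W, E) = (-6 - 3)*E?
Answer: 8920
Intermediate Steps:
m(W, E) = -9*E
9433 - m(-88, -57) = 9433 - (-9)*(-57) = 9433 - 1*513 = 9433 - 513 = 8920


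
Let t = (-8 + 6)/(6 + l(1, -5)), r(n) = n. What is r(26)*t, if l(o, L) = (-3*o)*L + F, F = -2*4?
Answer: -4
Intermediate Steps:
F = -8
l(o, L) = -8 - 3*L*o (l(o, L) = (-3*o)*L - 8 = -3*L*o - 8 = -8 - 3*L*o)
t = -2/13 (t = (-8 + 6)/(6 + (-8 - 3*(-5)*1)) = -2/(6 + (-8 + 15)) = -2/(6 + 7) = -2/13 ≈ -0.15385)
r(26)*t = 26*(-2/13) = -4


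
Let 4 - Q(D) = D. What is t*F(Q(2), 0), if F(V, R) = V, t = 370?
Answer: 740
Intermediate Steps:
Q(D) = 4 - D
t*F(Q(2), 0) = 370*(4 - 1*2) = 370*(4 - 2) = 370*2 = 740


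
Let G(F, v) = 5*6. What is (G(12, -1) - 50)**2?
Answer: 400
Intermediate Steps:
G(F, v) = 30
(G(12, -1) - 50)**2 = (30 - 50)**2 = (-20)**2 = 400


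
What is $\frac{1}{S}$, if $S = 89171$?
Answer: $\frac{1}{89171} \approx 1.1214 \cdot 10^{-5}$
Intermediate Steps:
$\frac{1}{S} = \frac{1}{89171}$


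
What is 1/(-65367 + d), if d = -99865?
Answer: -1/165232 ≈ -6.0521e-6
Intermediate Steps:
1/(-65367 + d) = 1/(-65367 - 99865) = 1/(-165232) = -1/165232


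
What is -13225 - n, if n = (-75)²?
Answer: -18850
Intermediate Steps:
n = 5625
-13225 - n = -13225 - 1*5625 = -13225 - 5625 = -18850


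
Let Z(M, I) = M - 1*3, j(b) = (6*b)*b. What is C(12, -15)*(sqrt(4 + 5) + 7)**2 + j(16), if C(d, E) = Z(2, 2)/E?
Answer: 4628/3 ≈ 1542.7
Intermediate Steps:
j(b) = 6*b**2
Z(M, I) = -3 + M (Z(M, I) = M - 3 = -3 + M)
C(d, E) = -1/E (C(d, E) = (-3 + 2)/E = -1/E)
C(12, -15)*(sqrt(4 + 5) + 7)**2 + j(16) = (-1/(-15))*(sqrt(4 + 5) + 7)**2 + 6*16**2 = (-1*(-1/15))*(sqrt(9) + 7)**2 + 6*256 = (3 + 7)**2/15 + 1536 = (1/15)*10**2 + 1536 = (1/15)*100 + 1536 = 20/3 + 1536 = 4628/3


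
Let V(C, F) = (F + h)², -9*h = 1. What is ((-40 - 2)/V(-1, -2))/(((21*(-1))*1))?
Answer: 162/361 ≈ 0.44875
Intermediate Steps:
h = -⅑ (h = -⅑*1 = -⅑ ≈ -0.11111)
V(C, F) = (-⅑ + F)² (V(C, F) = (F - ⅑)² = (-⅑ + F)²)
((-40 - 2)/V(-1, -2))/(((21*(-1))*1)) = ((-40 - 2)/(((-1 + 9*(-2))²/81)))/(((21*(-1))*1)) = (-42/((-1 - 18)²/81))/((-21*1)) = (-42/((1/81)*(-19)²))/(-21) = (-42/((1/81)*361))*(-1/21) = (-42/(361/81))*(-1/21) = ((81/361)*(-42))*(-1/21) = -3402/361*(-1/21) = 162/361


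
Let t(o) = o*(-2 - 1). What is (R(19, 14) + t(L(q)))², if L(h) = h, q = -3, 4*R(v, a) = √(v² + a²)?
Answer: (36 + √557)²/16 ≈ 222.02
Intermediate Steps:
R(v, a) = √(a² + v²)/4 (R(v, a) = √(v² + a²)/4 = √(a² + v²)/4)
t(o) = -3*o (t(o) = o*(-3) = -3*o)
(R(19, 14) + t(L(q)))² = (√(14² + 19²)/4 - 3*(-3))² = (√(196 + 361)/4 + 9)² = (√557/4 + 9)² = (9 + √557/4)²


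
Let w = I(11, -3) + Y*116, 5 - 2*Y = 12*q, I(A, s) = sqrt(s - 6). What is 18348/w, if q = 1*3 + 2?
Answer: -58530120/10176109 - 55044*I/10176109 ≈ -5.7517 - 0.0054091*I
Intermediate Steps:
I(A, s) = sqrt(-6 + s)
q = 5 (q = 3 + 2 = 5)
Y = -55/2 (Y = 5/2 - 6*5 = 5/2 - 1/2*60 = 5/2 - 30 = -55/2 ≈ -27.500)
w = -3190 + 3*I (w = sqrt(-6 - 3) - 55/2*116 = sqrt(-9) - 3190 = 3*I - 3190 = -3190 + 3*I ≈ -3190.0 + 3.0*I)
18348/w = 18348/(-3190 + 3*I) = 18348*((-3190 - 3*I)/10176109) = 18348*(-3190 - 3*I)/10176109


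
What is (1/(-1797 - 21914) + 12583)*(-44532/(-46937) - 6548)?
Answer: -91684333774179328/1112923207 ≈ -8.2382e+7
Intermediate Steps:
(1/(-1797 - 21914) + 12583)*(-44532/(-46937) - 6548) = (1/(-23711) + 12583)*(-44532*(-1/46937) - 6548) = (-1/23711 + 12583)*(44532/46937 - 6548) = (298355512/23711)*(-307298944/46937) = -91684333774179328/1112923207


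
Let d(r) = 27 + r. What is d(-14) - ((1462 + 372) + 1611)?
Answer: -3432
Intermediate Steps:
d(-14) - ((1462 + 372) + 1611) = (27 - 14) - ((1462 + 372) + 1611) = 13 - (1834 + 1611) = 13 - 1*3445 = 13 - 3445 = -3432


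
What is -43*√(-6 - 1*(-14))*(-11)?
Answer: 946*√2 ≈ 1337.8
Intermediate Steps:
-43*√(-6 - 1*(-14))*(-11) = -43*√(-6 + 14)*(-11) = -86*√2*(-11) = 946*√2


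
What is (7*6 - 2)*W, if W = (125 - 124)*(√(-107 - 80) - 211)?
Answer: -8440 + 40*I*√187 ≈ -8440.0 + 546.99*I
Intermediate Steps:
W = -211 + I*√187 (W = 1*(√(-187) - 211) = 1*(I*√187 - 211) = 1*(-211 + I*√187) = -211 + I*√187 ≈ -211.0 + 13.675*I)
(7*6 - 2)*W = (7*6 - 2)*(-211 + I*√187) = (42 - 2)*(-211 + I*√187) = 40*(-211 + I*√187) = -8440 + 40*I*√187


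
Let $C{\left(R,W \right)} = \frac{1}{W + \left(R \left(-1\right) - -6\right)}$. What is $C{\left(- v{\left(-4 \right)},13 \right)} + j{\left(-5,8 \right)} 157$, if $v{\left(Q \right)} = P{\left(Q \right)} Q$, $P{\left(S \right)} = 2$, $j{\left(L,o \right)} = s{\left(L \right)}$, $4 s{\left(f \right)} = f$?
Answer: $- \frac{8631}{44} \approx -196.16$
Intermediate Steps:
$s{\left(f \right)} = \frac{f}{4}$
$j{\left(L,o \right)} = \frac{L}{4}$
$v{\left(Q \right)} = 2 Q$
$C{\left(R,W \right)} = \frac{1}{6 + W - R}$ ($C{\left(R,W \right)} = \frac{1}{W - \left(-6 + R\right)} = \frac{1}{6 + W - R}$)
$C{\left(- v{\left(-4 \right)},13 \right)} + j{\left(-5,8 \right)} 157 = \frac{1}{6 + 13 - - 2 \left(-4\right)} + \frac{1}{4} \left(-5\right) 157 = \frac{1}{6 + 13 - \left(-1\right) \left(-8\right)} - \frac{785}{4} = \frac{1}{6 + 13 - 8} - \frac{785}{4} = \frac{1}{11} - \frac{785}{4} = - \frac{8631}{44}$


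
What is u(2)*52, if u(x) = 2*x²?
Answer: 416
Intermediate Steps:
u(2)*52 = (2*2²)*52 = (2*4)*52 = 8*52 = 416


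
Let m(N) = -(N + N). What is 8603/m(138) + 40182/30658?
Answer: -126330271/4230804 ≈ -29.860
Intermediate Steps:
m(N) = -2*N
8603/m(138) + 40182/30658 = 8603/((-2*138)) + 40182/30658 = 8603/(-276) + 40182*(1/30658) = 8603*(-1/276) + 20091/15329 = -8603/276 + 20091/15329 = -126330271/4230804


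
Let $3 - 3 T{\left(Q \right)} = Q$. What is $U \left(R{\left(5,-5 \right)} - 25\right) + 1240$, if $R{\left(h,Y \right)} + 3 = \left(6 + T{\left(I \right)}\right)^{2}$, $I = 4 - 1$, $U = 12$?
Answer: $1336$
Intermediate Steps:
$I = 3$
$T{\left(Q \right)} = 1 - \frac{Q}{3}$
$R{\left(h,Y \right)} = 33$ ($R{\left(h,Y \right)} = -3 + \left(6 + \left(1 - 1\right)\right)^{2} = -3 + \left(6 + 0\right)^{2} = -3 + 6^{2} = -3 + 36 = 33$)
$U \left(R{\left(5,-5 \right)} - 25\right) + 1240 = 12 \left(33 - 25\right) + 1240 = 12 \cdot 8 + 1240 = 96 + 1240 = 1336$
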